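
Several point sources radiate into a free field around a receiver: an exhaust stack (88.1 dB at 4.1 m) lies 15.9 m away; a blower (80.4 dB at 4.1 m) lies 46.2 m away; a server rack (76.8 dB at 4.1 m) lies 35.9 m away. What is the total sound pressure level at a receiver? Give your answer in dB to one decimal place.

76.5 dB

Propagate each source to the receiver with L = L_ref − 20·log₁₀(r/r_ref), then add intensities.
exhaust stack: 88.1 − 20·log₁₀(15.9/4.1) = 88.1 − 11.77 = 76.33 dB.
blower: 80.4 − 20·log₁₀(46.2/4.1) = 80.4 − 21.04 = 59.36 dB.
server rack: 76.8 − 20·log₁₀(35.9/4.1) = 76.8 − 18.85 = 57.95 dB.
Σ 10^(L/10) = 4.442e+07 → L_total = 10·log₁₀(4.442e+07) = 76.48 dB.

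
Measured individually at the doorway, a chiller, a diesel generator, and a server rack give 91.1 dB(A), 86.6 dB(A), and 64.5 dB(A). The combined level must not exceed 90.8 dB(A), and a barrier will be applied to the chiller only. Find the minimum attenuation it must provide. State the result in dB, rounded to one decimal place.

Everything except the chiller sums to 10^(86.6/10) + 10^(64.5/10) = 4.599e+08 in linear terms, 86.63 dB(A).
The limit corresponds to 10^(90.8/10) = 1.202e+09; subtracting the fixed part leaves 7.424e+08 for the chiller, i.e. 88.71 dB(A).
Required insertion loss = 91.1 − 88.71 = 2.39 dB.

2.4 dB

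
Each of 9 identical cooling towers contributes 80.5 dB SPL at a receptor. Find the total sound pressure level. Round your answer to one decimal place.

L_total = L₁ + 10·log₁₀ N for N identical incoherent sources.
L_total = 80.5 + 10·log₁₀(9) = 80.5 + 9.542 = 90.04 dB SPL.

90.0 dB SPL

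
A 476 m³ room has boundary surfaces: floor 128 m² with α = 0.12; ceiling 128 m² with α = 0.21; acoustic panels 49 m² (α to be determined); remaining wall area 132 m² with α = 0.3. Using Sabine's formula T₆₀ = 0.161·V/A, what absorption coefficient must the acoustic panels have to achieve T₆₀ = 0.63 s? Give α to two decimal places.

0.81

From T₆₀ = 0.161·V/A, the target T₆₀ = 0.63 s needs A = 0.161·476/0.63 = 121.64 m².
Absorption from the other surfaces = 128·0.12 + 128·0.21 + 132·0.3 = 81.84 m², so the acoustic panels must supply 39.80 m² over 49 m².
α = 39.80/49 = 0.812.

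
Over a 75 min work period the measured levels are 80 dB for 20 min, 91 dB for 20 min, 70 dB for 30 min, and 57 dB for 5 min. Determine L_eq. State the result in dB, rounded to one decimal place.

85.6 dB

The energy average is taken in the linear domain: L_eq = 10·log₁₀[(Σ tᵢ·10^(Lᵢ/10))/T], T = 75 min.
Σ tᵢ·10^(Lᵢ/10) = 20·10^(80/10) + 20·10^(91/10) + 30·10^(70/10) + 5·10^(57/10) = 2.748e+10.
L_eq = 10·log₁₀(2.748e+10/75) = 85.64 dB.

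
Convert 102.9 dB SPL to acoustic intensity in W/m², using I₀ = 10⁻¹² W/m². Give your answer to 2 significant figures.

I/I₀ = 10^(102.9/10) = 1.95e+10, so I = 1.95e+10 × 10⁻¹² W/m².

0.019 W/m²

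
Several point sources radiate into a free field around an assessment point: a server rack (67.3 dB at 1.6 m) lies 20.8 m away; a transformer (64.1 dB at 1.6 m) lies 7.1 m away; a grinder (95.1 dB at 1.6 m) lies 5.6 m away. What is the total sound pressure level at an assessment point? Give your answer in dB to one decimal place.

Apply inverse-square spreading to bring every level to the receiver, then sum 10^(L/10).
server rack: 67.3 − 20·log₁₀(20.8/1.6) = 67.3 − 22.28 = 45.02 dB.
transformer: 64.1 − 20·log₁₀(7.1/1.6) = 64.1 − 12.94 = 51.16 dB.
grinder: 95.1 − 20·log₁₀(5.6/1.6) = 95.1 − 10.88 = 84.22 dB.
Σ 10^(L/10) = 2.643e+08 → L_total = 10·log₁₀(2.643e+08) = 84.22 dB.

84.2 dB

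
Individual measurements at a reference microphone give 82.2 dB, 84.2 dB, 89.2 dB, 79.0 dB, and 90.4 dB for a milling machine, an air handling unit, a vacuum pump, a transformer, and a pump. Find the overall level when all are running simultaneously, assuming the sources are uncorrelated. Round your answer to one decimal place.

Incoherent sources combine by intensity addition: L_total = 10·log₁₀(Σ 10^(L_i/10)).
Σ 10^(L/10) = 10^(82.2/10) + 10^(84.2/10) + 10^(89.2/10) + 10^(79.0/10) + 10^(90.4/10) = 2.437e+09.
L_total = 10·log₁₀(2.437e+09) = 93.87 dB.

93.9 dB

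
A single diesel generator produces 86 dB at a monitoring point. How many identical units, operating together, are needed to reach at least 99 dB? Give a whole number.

20

N identical sources give L₁ + 10·log₁₀ N, so require 10·log₁₀ N ≥ 99 − 86 = 13.0 dB.
N ≥ 10^(13.0/10) = 19.953, so N = 20.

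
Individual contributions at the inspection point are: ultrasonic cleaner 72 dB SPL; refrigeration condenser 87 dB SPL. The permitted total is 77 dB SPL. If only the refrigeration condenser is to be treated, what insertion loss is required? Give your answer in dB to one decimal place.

The untreated sources together contribute 10^(72/10) = 1.585e+07, i.e. 72.00 dB SPL.
The limit corresponds to 10^(77/10) = 5.012e+07; subtracting the fixed part leaves 3.427e+07 for the refrigeration condenser, i.e. 75.35 dB SPL.
Required insertion loss = 87 − 75.35 = 11.65 dB.

11.7 dB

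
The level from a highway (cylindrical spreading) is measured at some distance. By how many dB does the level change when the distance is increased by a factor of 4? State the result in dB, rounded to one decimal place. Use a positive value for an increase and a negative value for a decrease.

With cylindrical spreading the level changes by −10·log₁₀(r₂/r₁).
ΔL = −10·log₁₀(4) = -6.02 dB.

-6.0 dB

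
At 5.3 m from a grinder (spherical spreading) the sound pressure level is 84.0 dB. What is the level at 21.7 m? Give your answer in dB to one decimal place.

Point-source attenuation: ΔL = 20·log₁₀(r₂/r₁) = 20·log₁₀(21.7/5.3) = 12.244 dB.
L₂ = 84.0 − 20·log₁₀(21.7/5.3) = 84.0 − 12.244 = 71.76 dB.

71.8 dB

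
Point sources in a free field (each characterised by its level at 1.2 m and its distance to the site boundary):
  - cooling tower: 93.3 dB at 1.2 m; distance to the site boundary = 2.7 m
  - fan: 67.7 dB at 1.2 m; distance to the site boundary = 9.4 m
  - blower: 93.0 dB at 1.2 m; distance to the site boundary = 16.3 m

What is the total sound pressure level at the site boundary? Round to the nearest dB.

86 dB

First find each source's level at the receiver (point-source: −20·log₁₀(r/r_ref)), then combine on an intensity basis.
cooling tower: 93.3 − 20·log₁₀(2.7/1.2) = 93.3 − 7.04 = 86.26 dB.
fan: 67.7 − 20·log₁₀(9.4/1.2) = 67.7 − 17.88 = 49.82 dB.
blower: 93.0 − 20·log₁₀(16.3/1.2) = 93.0 − 22.66 = 70.34 dB.
Σ 10^(L/10) = 4.332e+08 → L_total = 10·log₁₀(4.332e+08) = 86.37 dB.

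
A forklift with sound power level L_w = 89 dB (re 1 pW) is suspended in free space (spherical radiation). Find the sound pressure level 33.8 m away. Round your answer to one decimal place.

The power spreads over a sphere of area 4π·r², so L_p = L_w − 10·log₁₀(4π·r²).
4π·r² = 1.436e+04 m², 10·log₁₀ of that is 41.570 dB.
L_p = 89 − 41.570 = 47.43 dB.

47.4 dB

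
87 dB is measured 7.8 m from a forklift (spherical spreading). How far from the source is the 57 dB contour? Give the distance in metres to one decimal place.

246.7 m

For a point source L₁ − L₂ = 20·log₁₀(r₂/r₁), so r₂ = r₁·10^((L₁−L₂)/20).
r₂ = 7.8·10^((87−57)/20) = 7.8·10^(30.0/20) = 246.66 m.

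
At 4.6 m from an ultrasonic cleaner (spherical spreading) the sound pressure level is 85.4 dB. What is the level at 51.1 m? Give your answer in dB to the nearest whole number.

For a point source, L₂ = L₁ − 20·log₁₀(r₂/r₁).
L₂ = 85.4 − 20·log₁₀(51.1/4.6) = 85.4 − 20.913 = 64.49 dB.

64 dB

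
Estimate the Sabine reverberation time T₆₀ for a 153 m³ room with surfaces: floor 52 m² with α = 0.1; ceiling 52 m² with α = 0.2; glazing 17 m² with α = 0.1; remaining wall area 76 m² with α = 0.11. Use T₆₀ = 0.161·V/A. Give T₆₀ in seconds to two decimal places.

0.96 s

A = Σ Sᵢαᵢ = 52·0.1 + 52·0.2 + 17·0.1 + 76·0.11 = 25.66 m².
T₆₀ = 0.161·V/A = 0.161·153/25.66 = 0.960 s.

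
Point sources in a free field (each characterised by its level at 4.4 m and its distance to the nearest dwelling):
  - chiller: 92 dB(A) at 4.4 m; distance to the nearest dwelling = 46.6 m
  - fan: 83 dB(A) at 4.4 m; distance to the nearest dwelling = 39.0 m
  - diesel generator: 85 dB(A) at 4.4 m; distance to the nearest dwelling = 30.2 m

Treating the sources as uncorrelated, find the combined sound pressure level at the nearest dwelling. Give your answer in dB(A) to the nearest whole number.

Apply inverse-square spreading to bring every level to the receiver, then sum 10^(L/10).
chiller: 92 − 20·log₁₀(46.6/4.4) = 92 − 20.50 = 71.50 dB(A).
fan: 83 − 20·log₁₀(39.0/4.4) = 83 − 18.95 = 64.05 dB(A).
diesel generator: 85 − 20·log₁₀(30.2/4.4) = 85 − 16.73 = 68.27 dB(A).
Σ 10^(L/10) = 2.338e+07 → L_total = 10·log₁₀(2.338e+07) = 73.69 dB(A).

74 dB(A)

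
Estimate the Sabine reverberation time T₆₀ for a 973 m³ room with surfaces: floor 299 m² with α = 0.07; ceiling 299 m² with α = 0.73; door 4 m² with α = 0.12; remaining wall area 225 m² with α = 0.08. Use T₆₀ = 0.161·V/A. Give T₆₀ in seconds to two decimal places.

A = Σ Sᵢαᵢ = 299·0.07 + 299·0.73 + 4·0.12 + 225·0.08 = 257.68 m².
T₆₀ = 0.161 × 973 / 257.68 = 0.608 s.

0.61 s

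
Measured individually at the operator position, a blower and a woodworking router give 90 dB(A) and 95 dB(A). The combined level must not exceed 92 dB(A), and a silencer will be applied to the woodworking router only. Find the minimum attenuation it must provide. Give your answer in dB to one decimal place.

Everything except the woodworking router sums to 10^(90/10) = 1.000e+09 in linear terms, 90.00 dB(A).
The limit corresponds to 10^(92/10) = 1.585e+09; subtracting the fixed part leaves 5.849e+08 for the woodworking router, i.e. 87.67 dB(A).
Required insertion loss = 95 − 87.67 = 7.33 dB.

7.3 dB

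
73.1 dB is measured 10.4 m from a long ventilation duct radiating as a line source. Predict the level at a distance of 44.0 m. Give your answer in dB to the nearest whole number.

Line-source attenuation: ΔL = 10·log₁₀(r₂/r₁) = 10·log₁₀(44.0/10.4) = 6.264 dB.
L₂ = 73.1 − 10·log₁₀(44.0/10.4) = 73.1 − 6.264 = 66.84 dB.

67 dB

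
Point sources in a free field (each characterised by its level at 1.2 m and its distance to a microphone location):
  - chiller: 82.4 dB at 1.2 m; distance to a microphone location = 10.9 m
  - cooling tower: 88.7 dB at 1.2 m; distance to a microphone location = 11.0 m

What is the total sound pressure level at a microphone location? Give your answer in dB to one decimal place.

70.4 dB

Propagate each source to the receiver with L = L_ref − 20·log₁₀(r/r_ref), then add intensities.
chiller: 82.4 − 20·log₁₀(10.9/1.2) = 82.4 − 19.16 = 63.24 dB.
cooling tower: 88.7 − 20·log₁₀(11.0/1.2) = 88.7 − 19.24 = 69.46 dB.
Σ 10^(L/10) = 1.093e+07 → L_total = 10·log₁₀(1.093e+07) = 70.39 dB.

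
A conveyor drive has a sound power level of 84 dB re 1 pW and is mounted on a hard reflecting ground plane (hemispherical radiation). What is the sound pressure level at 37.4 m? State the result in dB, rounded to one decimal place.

44.6 dB

L_p = L_w − 10·log₁₀(2π·r²) with r = 37.4 m.
2π·r² = 8789 m², 10·log₁₀ of that is 39.439 dB.
L_p = 84 − 39.439 = 44.56 dB.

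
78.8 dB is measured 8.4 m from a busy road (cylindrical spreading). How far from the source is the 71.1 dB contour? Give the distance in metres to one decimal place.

Line-source spreading drops the level by 10·log₁₀(r₂/r₁); inverting, r₂/r₁ = 10^(ΔL/10).
r₂ = 8.4·10^((78.8−71.1)/10) = 8.4·10^(7.7/10) = 49.46 m.

49.5 m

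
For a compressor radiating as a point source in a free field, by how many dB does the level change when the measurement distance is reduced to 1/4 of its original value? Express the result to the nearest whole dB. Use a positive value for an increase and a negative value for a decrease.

+12 dB

Point-source spreading: ΔL = −20·log₁₀(r₂/r₁).
ΔL = −20·log₁₀(0.25) = +12.04 dB.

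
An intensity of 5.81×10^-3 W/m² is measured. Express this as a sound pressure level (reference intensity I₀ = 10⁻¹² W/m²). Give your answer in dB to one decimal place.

I/I₀ = 5.81×10^-3/10⁻¹² = 5.81×10^9, and L = 10·log₁₀(I/I₀).
L = 10·(0.7642 + 9) = 97.64 dB.

97.6 dB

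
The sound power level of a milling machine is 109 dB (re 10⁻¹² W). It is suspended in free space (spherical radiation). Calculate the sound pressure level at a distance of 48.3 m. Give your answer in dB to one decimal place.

64.3 dB

The power spreads over a sphere of area 4π·r², so L_p = L_w − 10·log₁₀(4π·r²).
4π·r² = 2.932e+04 m², 10·log₁₀ of that is 44.671 dB.
L_p = 109 − 44.671 = 64.33 dB.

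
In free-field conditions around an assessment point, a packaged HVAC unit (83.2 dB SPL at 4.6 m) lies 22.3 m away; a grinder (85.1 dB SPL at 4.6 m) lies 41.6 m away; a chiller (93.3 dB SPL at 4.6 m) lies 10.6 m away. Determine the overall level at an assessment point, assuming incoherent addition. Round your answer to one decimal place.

Propagate each source to the receiver with L = L_ref − 20·log₁₀(r/r_ref), then add intensities.
packaged HVAC unit: 83.2 − 20·log₁₀(22.3/4.6) = 83.2 − 13.71 = 69.49 dB SPL.
grinder: 85.1 − 20·log₁₀(41.6/4.6) = 85.1 − 19.13 = 65.97 dB SPL.
chiller: 93.3 − 20·log₁₀(10.6/4.6) = 93.3 − 7.25 = 86.05 dB SPL.
Σ 10^(L/10) = 4.155e+08 → L_total = 10·log₁₀(4.155e+08) = 86.19 dB SPL.

86.2 dB SPL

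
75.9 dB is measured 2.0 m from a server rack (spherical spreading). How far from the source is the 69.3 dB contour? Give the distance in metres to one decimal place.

The 6.6 dB drop corresponds to a distance ratio of 10^(6.6/20) for a point source.
r₂ = 2.0·10^((75.9−69.3)/20) = 2.0·10^(6.6/20) = 4.28 m.

4.3 m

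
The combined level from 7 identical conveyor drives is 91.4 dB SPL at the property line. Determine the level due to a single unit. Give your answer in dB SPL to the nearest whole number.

83 dB SPL

For N identical incoherent sources L_total = L₁ + 10·log₁₀ N, so L₁ = 91.4 − 10·log₁₀(7) = 91.4 − 8.451.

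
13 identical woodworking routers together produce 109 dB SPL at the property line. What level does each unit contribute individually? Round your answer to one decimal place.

97.9 dB SPL

For N identical incoherent sources L_total = L₁ + 10·log₁₀ N, so L₁ = 109 − 10·log₁₀(13) = 109 − 11.139.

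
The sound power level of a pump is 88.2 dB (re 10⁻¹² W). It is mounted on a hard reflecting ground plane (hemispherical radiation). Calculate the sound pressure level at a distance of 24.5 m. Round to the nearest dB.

L_p = L_w − 10·log₁₀(2π·r²) with r = 24.5 m.
2π·r² = 3771 m², 10·log₁₀ of that is 35.765 dB.
L_p = 88.2 − 35.765 = 52.43 dB.

52 dB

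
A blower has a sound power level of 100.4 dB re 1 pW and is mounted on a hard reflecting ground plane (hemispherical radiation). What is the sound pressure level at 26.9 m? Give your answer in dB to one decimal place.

63.8 dB

The power spreads over a hemisphere of area 2π·r², so L_p = L_w − 10·log₁₀(2π·r²).
2π·r² = 4547 m², 10·log₁₀ of that is 36.577 dB.
L_p = 100.4 − 36.577 = 63.82 dB.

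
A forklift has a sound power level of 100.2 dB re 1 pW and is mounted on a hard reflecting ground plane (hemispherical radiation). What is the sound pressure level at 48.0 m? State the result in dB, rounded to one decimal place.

L_p = L_w − 10·log₁₀(2π·r²) with r = 48.0 m.
2π·r² = 1.448e+04 m², 10·log₁₀ of that is 41.607 dB.
L_p = 100.2 − 41.607 = 58.59 dB.

58.6 dB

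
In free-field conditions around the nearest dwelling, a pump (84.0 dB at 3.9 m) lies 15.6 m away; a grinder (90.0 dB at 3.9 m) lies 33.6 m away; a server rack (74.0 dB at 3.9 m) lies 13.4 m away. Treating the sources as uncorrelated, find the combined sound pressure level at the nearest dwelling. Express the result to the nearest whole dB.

Apply inverse-square spreading to bring every level to the receiver, then sum 10^(L/10).
pump: 84.0 − 20·log₁₀(15.6/3.9) = 84.0 − 12.04 = 71.96 dB.
grinder: 90.0 − 20·log₁₀(33.6/3.9) = 90.0 − 18.71 = 71.29 dB.
server rack: 74.0 − 20·log₁₀(13.4/3.9) = 74.0 − 10.72 = 63.28 dB.
Σ 10^(L/10) = 3.130e+07 → L_total = 10·log₁₀(3.130e+07) = 74.96 dB.

75 dB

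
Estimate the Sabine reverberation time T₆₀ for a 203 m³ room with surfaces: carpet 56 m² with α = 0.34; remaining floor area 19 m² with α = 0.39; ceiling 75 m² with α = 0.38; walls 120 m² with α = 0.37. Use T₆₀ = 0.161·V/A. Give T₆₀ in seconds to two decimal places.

Total absorption A = 56·0.34 + 19·0.39 + 75·0.38 + 120·0.37 = 99.35 m² sabins.
T₆₀ = 0.161 × 203 / 99.35 = 0.329 s.

0.33 s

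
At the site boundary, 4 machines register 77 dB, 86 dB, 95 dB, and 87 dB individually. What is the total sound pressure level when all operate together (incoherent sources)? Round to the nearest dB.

96 dB

Incoherent sources combine by intensity addition: L_total = 10·log₁₀(Σ 10^(L_i/10)).
Σ 10^(L/10) = 10^(77/10) + 10^(86/10) + 10^(95/10) + 10^(87/10) = 4.112e+09.
L_total = 10·log₁₀(4.112e+09) = 96.14 dB.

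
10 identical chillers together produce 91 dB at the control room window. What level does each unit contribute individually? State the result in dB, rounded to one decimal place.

81.0 dB

For N identical incoherent sources L_total = L₁ + 10·log₁₀ N, so L₁ = 91 − 10·log₁₀(10) = 91 − 10.000.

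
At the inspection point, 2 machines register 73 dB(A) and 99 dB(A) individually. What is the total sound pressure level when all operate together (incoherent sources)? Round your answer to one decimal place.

For uncorrelated sources the intensities add, so convert each level to linear form, sum, and take 10·log₁₀ of the total.
Σ 10^(L/10) = 10^(73/10) + 10^(99/10) = 7.963e+09.
L_total = 10·log₁₀(7.963e+09) = 99.01 dB(A).

99.0 dB(A)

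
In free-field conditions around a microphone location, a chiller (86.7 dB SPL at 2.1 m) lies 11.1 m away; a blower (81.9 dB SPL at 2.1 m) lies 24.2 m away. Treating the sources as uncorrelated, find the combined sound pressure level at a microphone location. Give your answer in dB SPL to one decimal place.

72.5 dB SPL

First find each source's level at the receiver (point-source: −20·log₁₀(r/r_ref)), then combine on an intensity basis.
chiller: 86.7 − 20·log₁₀(11.1/2.1) = 86.7 − 14.46 = 72.24 dB SPL.
blower: 81.9 − 20·log₁₀(24.2/2.1) = 81.9 − 21.23 = 60.67 dB SPL.
Σ 10^(L/10) = 1.791e+07 → L_total = 10·log₁₀(1.791e+07) = 72.53 dB SPL.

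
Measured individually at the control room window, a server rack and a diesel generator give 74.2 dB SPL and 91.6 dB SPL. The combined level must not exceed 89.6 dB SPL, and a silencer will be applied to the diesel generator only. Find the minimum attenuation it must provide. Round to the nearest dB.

The untreated sources together contribute 10^(74.2/10) = 2.630e+07, i.e. 74.20 dB SPL.
The limit corresponds to 10^(89.6/10) = 9.120e+08; subtracting the fixed part leaves 8.857e+08 for the diesel generator, i.e. 89.47 dB SPL.
Required insertion loss = 91.6 − 89.47 = 2.13 dB.

2 dB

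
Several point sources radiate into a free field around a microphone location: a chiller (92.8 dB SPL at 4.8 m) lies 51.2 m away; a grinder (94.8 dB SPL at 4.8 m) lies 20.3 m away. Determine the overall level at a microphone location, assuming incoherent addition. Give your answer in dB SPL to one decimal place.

First find each source's level at the receiver (point-source: −20·log₁₀(r/r_ref)), then combine on an intensity basis.
chiller: 92.8 − 20·log₁₀(51.2/4.8) = 92.8 − 20.56 = 72.24 dB SPL.
grinder: 94.8 − 20·log₁₀(20.3/4.8) = 94.8 − 12.53 = 82.27 dB SPL.
Σ 10^(L/10) = 1.856e+08 → L_total = 10·log₁₀(1.856e+08) = 82.69 dB SPL.

82.7 dB SPL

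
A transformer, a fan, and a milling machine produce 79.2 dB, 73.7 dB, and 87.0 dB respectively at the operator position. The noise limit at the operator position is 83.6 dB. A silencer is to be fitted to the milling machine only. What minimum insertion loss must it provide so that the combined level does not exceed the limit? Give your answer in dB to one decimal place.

6.1 dB

The untreated sources together contribute 10^(79.2/10) + 10^(73.7/10) = 1.066e+08, i.e. 80.28 dB.
To meet 83.6 dB overall, the treated milling machine may contribute at most 10^(83.6/10) − 1.066e+08 = 1.225e+08, i.e. 80.88 dB.
So the milling machine must be reduced from 87.0 to 80.88 dB: IL = 6.12 dB.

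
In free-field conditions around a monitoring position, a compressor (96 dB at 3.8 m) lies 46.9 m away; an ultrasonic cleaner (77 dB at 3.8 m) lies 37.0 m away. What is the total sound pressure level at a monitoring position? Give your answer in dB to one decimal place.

Propagate each source to the receiver with L = L_ref − 20·log₁₀(r/r_ref), then add intensities.
compressor: 96 − 20·log₁₀(46.9/3.8) = 96 − 21.83 = 74.17 dB.
ultrasonic cleaner: 77 − 20·log₁₀(37.0/3.8) = 77 − 19.77 = 57.23 dB.
Σ 10^(L/10) = 2.666e+07 → L_total = 10·log₁₀(2.666e+07) = 74.26 dB.

74.3 dB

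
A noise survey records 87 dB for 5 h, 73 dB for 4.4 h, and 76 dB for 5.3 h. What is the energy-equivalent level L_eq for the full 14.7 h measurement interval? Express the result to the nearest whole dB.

83 dB

Weight each interval's intensity by its duration and average over T = 14.7 h:
Σ tᵢ·10^(Lᵢ/10) = 5·10^(87/10) + 4.4·10^(73/10) + 5.3·10^(76/10) = 2.805e+09.
L_eq = 10·log₁₀(2.805e+09/14.7) = 82.81 dB.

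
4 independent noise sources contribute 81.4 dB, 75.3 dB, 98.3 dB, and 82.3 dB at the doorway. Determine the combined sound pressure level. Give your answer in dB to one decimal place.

98.5 dB

Incoherent sources combine by intensity addition: L_total = 10·log₁₀(Σ 10^(L_i/10)).
Σ 10^(L/10) = 10^(81.4/10) + 10^(75.3/10) + 10^(98.3/10) + 10^(82.3/10) = 7.103e+09.
L_total = 10·log₁₀(7.103e+09) = 98.51 dB.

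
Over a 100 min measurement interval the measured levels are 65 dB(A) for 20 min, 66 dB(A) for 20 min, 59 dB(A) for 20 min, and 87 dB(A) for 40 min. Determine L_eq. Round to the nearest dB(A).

Weight each interval's intensity by its duration and average over T = 100 min:
Σ tᵢ·10^(Lᵢ/10) = 20·10^(65/10) + 20·10^(66/10) + 20·10^(59/10) + 40·10^(87/10) = 2.021e+10.
L_eq = 10·log₁₀(2.021e+10/100) = 83.05 dB(A).

83 dB(A)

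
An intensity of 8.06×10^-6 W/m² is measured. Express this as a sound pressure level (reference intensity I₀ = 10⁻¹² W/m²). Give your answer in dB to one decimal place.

69.1 dB

Dividing by I₀ shifts the exponent by 12: I/I₀ = 8.06×10^6.
L = 10·(0.9063 + 6) = 69.06 dB.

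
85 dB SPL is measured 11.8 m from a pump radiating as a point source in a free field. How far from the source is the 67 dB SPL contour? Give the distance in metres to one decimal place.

For a point source L₁ − L₂ = 20·log₁₀(r₂/r₁), so r₂ = r₁·10^((L₁−L₂)/20).
r₂ = 11.8·10^((85−67)/20) = 11.8·10^(18.0/20) = 93.73 m.

93.7 m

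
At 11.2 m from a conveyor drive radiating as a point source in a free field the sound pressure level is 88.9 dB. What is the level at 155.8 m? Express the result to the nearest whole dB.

66 dB

Point-source attenuation: ΔL = 20·log₁₀(r₂/r₁) = 20·log₁₀(155.8/11.2) = 22.867 dB.
L₂ = 88.9 − 20·log₁₀(155.8/11.2) = 88.9 − 22.867 = 66.03 dB.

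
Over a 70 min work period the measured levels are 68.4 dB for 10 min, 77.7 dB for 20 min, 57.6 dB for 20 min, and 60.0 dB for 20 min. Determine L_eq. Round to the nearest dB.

73 dB

The energy average is taken in the linear domain: L_eq = 10·log₁₀[(Σ tᵢ·10^(Lᵢ/10))/T], T = 70 min.
Σ tᵢ·10^(Lᵢ/10) = 10·10^(68.4/10) + 20·10^(77.7/10) + 20·10^(57.6/10) + 20·10^(60.0/10) = 1.278e+09.
L_eq = 10·log₁₀(1.278e+09/70) = 72.62 dB.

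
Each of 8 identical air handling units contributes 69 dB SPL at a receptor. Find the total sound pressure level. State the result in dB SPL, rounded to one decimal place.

L_total = L₁ + 10·log₁₀ N for N identical incoherent sources.
L_total = 69 + 10·log₁₀(8) = 69 + 9.031 = 78.03 dB SPL.

78.0 dB SPL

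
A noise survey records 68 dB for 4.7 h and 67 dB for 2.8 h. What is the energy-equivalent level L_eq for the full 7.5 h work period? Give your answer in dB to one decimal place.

67.7 dB

Weight each interval's intensity by its duration and average over T = 7.5 h:
Σ tᵢ·10^(Lᵢ/10) = 4.7·10^(68/10) + 2.8·10^(67/10) = 4.369e+07.
L_eq = 10·log₁₀(4.369e+07/7.5) = 67.65 dB.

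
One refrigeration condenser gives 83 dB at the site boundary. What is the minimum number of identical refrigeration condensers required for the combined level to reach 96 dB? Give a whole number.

Need L₁ + 10·log₁₀ N ≥ 96, i.e. log₁₀ N ≥ 1.30.
N ≥ 10^(13.0/10) = 19.953, so N = 20.

20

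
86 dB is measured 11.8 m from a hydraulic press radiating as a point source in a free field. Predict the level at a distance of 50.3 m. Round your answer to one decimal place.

73.4 dB

For a point source, L₂ = L₁ − 20·log₁₀(r₂/r₁).
L₂ = 86 − 20·log₁₀(50.3/11.8) = 86 − 12.594 = 73.41 dB.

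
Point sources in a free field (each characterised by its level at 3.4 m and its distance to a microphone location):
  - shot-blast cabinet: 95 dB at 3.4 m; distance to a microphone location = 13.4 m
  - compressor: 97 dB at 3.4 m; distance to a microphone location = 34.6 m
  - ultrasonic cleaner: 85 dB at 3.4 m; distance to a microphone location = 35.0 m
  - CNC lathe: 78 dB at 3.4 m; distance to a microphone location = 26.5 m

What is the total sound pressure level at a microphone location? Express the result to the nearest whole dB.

84 dB

Apply inverse-square spreading to bring every level to the receiver, then sum 10^(L/10).
shot-blast cabinet: 95 − 20·log₁₀(13.4/3.4) = 95 − 11.91 = 83.09 dB.
compressor: 97 − 20·log₁₀(34.6/3.4) = 97 − 20.15 = 76.85 dB.
ultrasonic cleaner: 85 − 20·log₁₀(35.0/3.4) = 85 − 20.25 = 64.75 dB.
CNC lathe: 78 − 20·log₁₀(26.5/3.4) = 78 − 17.84 = 60.16 dB.
Σ 10^(L/10) = 2.560e+08 → L_total = 10·log₁₀(2.560e+08) = 84.08 dB.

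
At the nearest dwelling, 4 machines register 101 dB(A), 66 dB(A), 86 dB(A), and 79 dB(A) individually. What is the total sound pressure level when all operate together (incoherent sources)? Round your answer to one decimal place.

101.2 dB(A)

For uncorrelated sources the intensities add, so convert each level to linear form, sum, and take 10·log₁₀ of the total.
Σ 10^(L/10) = 10^(101/10) + 10^(66/10) + 10^(86/10) + 10^(79/10) = 1.307e+10.
L_total = 10·log₁₀(1.307e+10) = 101.16 dB(A).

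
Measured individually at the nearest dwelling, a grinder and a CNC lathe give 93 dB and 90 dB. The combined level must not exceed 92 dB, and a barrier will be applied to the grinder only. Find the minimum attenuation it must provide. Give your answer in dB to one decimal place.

5.3 dB

The untreated sources together contribute 10^(90/10) = 1.000e+09, i.e. 90.00 dB.
To meet 92 dB overall, the treated grinder may contribute at most 10^(92/10) − 1.000e+09 = 5.849e+08, i.e. 87.67 dB.
So the grinder must be reduced from 93 to 87.67 dB: IL = 5.33 dB.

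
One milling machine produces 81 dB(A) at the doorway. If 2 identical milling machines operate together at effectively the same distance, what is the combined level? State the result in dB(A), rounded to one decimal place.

L_total = L₁ + 10·log₁₀ N for N identical incoherent sources.
L_total = 81 + 10·log₁₀(2) = 81 + 3.010 = 84.01 dB(A).

84.0 dB(A)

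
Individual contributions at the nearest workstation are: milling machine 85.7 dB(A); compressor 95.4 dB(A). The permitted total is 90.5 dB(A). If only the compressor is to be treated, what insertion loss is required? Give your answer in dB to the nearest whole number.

7 dB

The untreated sources together contribute 10^(85.7/10) = 3.715e+08, i.e. 85.70 dB(A).
The limit corresponds to 10^(90.5/10) = 1.122e+09; subtracting the fixed part leaves 7.505e+08 for the compressor, i.e. 88.75 dB(A).
So the compressor must be reduced from 95.4 to 88.75 dB(A): IL = 6.65 dB.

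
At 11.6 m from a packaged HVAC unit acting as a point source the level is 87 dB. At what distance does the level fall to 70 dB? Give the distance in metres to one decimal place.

82.1 m

Point-source spreading drops the level by 20·log₁₀(r₂/r₁); inverting, r₂/r₁ = 10^(ΔL/20).
r₂ = 11.6·10^((87−70)/20) = 11.6·10^(17.0/20) = 82.12 m.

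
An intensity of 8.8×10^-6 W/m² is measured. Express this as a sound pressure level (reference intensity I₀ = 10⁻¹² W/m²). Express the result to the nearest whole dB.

69 dB

I/I₀ = 8.8×10^-6/10⁻¹² = 8.8×10^6, and L = 10·log₁₀(I/I₀).
L = 10·(0.9445 + 6) = 69.44 dB.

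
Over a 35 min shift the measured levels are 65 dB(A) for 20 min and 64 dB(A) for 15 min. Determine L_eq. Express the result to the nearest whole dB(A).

65 dB(A)

L_eq = 10·log₁₀[(1/T)·Σ tᵢ·10^(Lᵢ/10)] with T = 35 min.
Σ tᵢ·10^(Lᵢ/10) = 20·10^(65/10) + 15·10^(64/10) = 1.009e+08.
L_eq = 10·log₁₀(1.009e+08/35) = 64.60 dB(A).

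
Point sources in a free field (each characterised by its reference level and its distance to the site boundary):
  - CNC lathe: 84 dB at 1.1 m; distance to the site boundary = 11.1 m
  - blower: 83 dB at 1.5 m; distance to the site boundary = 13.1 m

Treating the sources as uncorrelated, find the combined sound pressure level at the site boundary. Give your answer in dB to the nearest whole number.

First find each source's level at the receiver (point-source: −20·log₁₀(r/r_ref)), then combine on an intensity basis.
CNC lathe: 84 − 20·log₁₀(11.1/1.1) = 84 − 20.08 = 63.92 dB.
blower: 83 − 20·log₁₀(13.1/1.5) = 83 − 18.82 = 64.18 dB.
Σ 10^(L/10) = 5.083e+06 → L_total = 10·log₁₀(5.083e+06) = 67.06 dB.

67 dB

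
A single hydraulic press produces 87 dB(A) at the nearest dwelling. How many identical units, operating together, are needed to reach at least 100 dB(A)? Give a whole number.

N identical sources give L₁ + 10·log₁₀ N, so require 10·log₁₀ N ≥ 100 − 87 = 13.0 dB.
N ≥ 10^(13.0/10) = 19.953, so N = 20.

20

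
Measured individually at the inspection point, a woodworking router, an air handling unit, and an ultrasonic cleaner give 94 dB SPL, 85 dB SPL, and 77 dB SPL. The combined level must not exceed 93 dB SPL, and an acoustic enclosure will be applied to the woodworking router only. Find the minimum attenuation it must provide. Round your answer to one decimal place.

1.9 dB

Fixed contribution from the other sources: Σ 10^(L/10) = 10^(85/10) + 10^(77/10) = 3.663e+08 (85.64 dB SPL).
To meet 93 dB SPL overall, the treated woodworking router may contribute at most 10^(93/10) − 3.663e+08 = 1.629e+09, i.e. 92.12 dB SPL.
So the woodworking router must be reduced from 94 to 92.12 dB SPL: IL = 1.88 dB.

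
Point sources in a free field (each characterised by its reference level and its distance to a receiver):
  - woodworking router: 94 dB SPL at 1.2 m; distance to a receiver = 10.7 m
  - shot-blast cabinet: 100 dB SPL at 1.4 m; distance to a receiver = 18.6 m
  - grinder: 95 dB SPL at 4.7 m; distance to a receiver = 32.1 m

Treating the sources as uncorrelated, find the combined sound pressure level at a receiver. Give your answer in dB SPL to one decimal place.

Propagate each source to the receiver with L = L_ref − 20·log₁₀(r/r_ref), then add intensities.
woodworking router: 94 − 20·log₁₀(10.7/1.2) = 94 − 19.00 = 75.00 dB SPL.
shot-blast cabinet: 100 − 20·log₁₀(18.6/1.4) = 100 − 22.47 = 77.53 dB SPL.
grinder: 95 − 20·log₁₀(32.1/4.7) = 95 − 16.69 = 78.31 dB SPL.
Σ 10^(L/10) = 1.560e+08 → L_total = 10·log₁₀(1.560e+08) = 81.93 dB SPL.

81.9 dB SPL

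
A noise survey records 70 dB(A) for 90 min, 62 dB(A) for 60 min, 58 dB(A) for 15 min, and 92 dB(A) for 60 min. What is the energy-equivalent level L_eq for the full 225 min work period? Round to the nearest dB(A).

The energy average is taken in the linear domain: L_eq = 10·log₁₀[(Σ tᵢ·10^(Lᵢ/10))/T], T = 225 min.
Σ tᵢ·10^(Lᵢ/10) = 90·10^(70/10) + 60·10^(62/10) + 15·10^(58/10) + 60·10^(92/10) = 9.610e+10.
L_eq = 10·log₁₀(9.610e+10/225) = 86.31 dB(A).

86 dB(A)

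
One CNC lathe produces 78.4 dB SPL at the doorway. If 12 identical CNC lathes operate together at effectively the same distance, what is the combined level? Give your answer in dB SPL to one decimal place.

89.2 dB SPL

With 12 equal, uncorrelated contributions the intensity is 12× that of one unit, giving a rise of 10·log₁₀ 12.
L_total = 78.4 + 10·log₁₀(12) = 78.4 + 10.792 = 89.19 dB SPL.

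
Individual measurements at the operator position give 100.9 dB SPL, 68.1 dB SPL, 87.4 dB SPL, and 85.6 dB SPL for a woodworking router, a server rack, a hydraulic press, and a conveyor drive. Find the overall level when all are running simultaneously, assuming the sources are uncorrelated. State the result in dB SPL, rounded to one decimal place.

Incoherent sources combine by intensity addition: L_total = 10·log₁₀(Σ 10^(L_i/10)).
Σ 10^(L/10) = 10^(100.9/10) + 10^(68.1/10) + 10^(87.4/10) + 10^(85.6/10) = 1.322e+10.
L_total = 10·log₁₀(1.322e+10) = 101.21 dB SPL.

101.2 dB SPL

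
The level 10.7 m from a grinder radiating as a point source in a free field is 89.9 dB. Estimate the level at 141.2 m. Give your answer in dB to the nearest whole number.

67 dB

For a point source, L₂ = L₁ − 20·log₁₀(r₂/r₁).
L₂ = 89.9 − 20·log₁₀(141.2/10.7) = 89.9 − 22.409 = 67.49 dB.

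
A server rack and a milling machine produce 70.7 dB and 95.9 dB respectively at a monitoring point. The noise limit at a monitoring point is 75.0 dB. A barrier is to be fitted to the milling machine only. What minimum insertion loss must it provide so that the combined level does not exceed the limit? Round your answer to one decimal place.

Everything except the milling machine sums to 10^(70.7/10) = 1.175e+07 in linear terms, 70.70 dB.
The limit corresponds to 10^(75.0/10) = 3.162e+07; subtracting the fixed part leaves 1.987e+07 for the milling machine, i.e. 72.98 dB.
Required insertion loss = 95.9 − 72.98 = 22.92 dB.

22.9 dB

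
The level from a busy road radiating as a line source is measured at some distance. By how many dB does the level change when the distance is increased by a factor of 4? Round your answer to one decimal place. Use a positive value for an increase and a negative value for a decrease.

Line-source spreading: ΔL = −10·log₁₀(r₂/r₁).
ΔL = −10·log₁₀(4) = -6.02 dB.

-6.0 dB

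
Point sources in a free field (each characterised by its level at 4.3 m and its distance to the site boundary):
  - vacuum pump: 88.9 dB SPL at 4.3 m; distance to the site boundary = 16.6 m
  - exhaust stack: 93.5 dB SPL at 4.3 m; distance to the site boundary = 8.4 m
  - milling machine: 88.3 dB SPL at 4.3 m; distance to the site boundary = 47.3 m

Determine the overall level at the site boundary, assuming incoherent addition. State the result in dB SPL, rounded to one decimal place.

88.1 dB SPL

Apply inverse-square spreading to bring every level to the receiver, then sum 10^(L/10).
vacuum pump: 88.9 − 20·log₁₀(16.6/4.3) = 88.9 − 11.73 = 77.17 dB SPL.
exhaust stack: 93.5 − 20·log₁₀(8.4/4.3) = 93.5 − 5.82 = 87.68 dB SPL.
milling machine: 88.3 − 20·log₁₀(47.3/4.3) = 88.3 − 20.83 = 67.47 dB SPL.
Σ 10^(L/10) = 6.443e+08 → L_total = 10·log₁₀(6.443e+08) = 88.09 dB SPL.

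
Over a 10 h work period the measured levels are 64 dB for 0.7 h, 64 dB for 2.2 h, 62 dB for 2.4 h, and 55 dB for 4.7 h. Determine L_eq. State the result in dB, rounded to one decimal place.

61.0 dB

The energy average is taken in the linear domain: L_eq = 10·log₁₀[(Σ tᵢ·10^(Lᵢ/10))/T], T = 10 h.
Σ tᵢ·10^(Lᵢ/10) = 0.7·10^(64/10) + 2.2·10^(64/10) + 2.4·10^(62/10) + 4.7·10^(55/10) = 1.257e+07.
L_eq = 10·log₁₀(1.257e+07/10) = 60.99 dB.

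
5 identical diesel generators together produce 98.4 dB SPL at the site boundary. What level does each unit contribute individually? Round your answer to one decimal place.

91.4 dB SPL

Dividing the total intensity by 5 lowers the level by 10·log₁₀ 5 = 6.990 dB: L₁ = 98.4 − 6.990.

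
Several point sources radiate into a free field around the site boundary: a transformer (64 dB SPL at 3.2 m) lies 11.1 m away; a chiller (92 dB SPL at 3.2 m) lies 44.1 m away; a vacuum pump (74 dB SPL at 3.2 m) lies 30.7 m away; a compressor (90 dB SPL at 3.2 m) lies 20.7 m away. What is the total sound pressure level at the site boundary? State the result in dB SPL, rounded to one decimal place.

75.1 dB SPL

Apply inverse-square spreading to bring every level to the receiver, then sum 10^(L/10).
transformer: 64 − 20·log₁₀(11.1/3.2) = 64 − 10.80 = 53.20 dB SPL.
chiller: 92 − 20·log₁₀(44.1/3.2) = 92 − 22.79 = 69.21 dB SPL.
vacuum pump: 74 − 20·log₁₀(30.7/3.2) = 74 − 19.64 = 54.36 dB SPL.
compressor: 90 − 20·log₁₀(20.7/3.2) = 90 − 16.22 = 73.78 dB SPL.
Σ 10^(L/10) = 3.272e+07 → L_total = 10·log₁₀(3.272e+07) = 75.15 dB SPL.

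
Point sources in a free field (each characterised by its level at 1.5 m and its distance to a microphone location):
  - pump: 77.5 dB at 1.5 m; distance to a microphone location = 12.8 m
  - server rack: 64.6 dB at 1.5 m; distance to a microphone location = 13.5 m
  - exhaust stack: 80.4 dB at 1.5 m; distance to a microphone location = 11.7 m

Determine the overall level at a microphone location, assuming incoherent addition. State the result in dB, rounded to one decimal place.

64.2 dB

Propagate each source to the receiver with L = L_ref − 20·log₁₀(r/r_ref), then add intensities.
pump: 77.5 − 20·log₁₀(12.8/1.5) = 77.5 − 18.62 = 58.88 dB.
server rack: 64.6 − 20·log₁₀(13.5/1.5) = 64.6 − 19.08 = 45.52 dB.
exhaust stack: 80.4 − 20·log₁₀(11.7/1.5) = 80.4 − 17.84 = 62.56 dB.
Σ 10^(L/10) = 2.610e+06 → L_total = 10·log₁₀(2.610e+06) = 64.17 dB.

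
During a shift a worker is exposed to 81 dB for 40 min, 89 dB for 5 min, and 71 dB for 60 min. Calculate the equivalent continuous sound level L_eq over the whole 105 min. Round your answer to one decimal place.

The energy average is taken in the linear domain: L_eq = 10·log₁₀[(Σ tᵢ·10^(Lᵢ/10))/T], T = 105 min.
Σ tᵢ·10^(Lᵢ/10) = 40·10^(81/10) + 5·10^(89/10) + 60·10^(71/10) = 9.763e+09.
L_eq = 10·log₁₀(9.763e+09/105) = 79.68 dB.

79.7 dB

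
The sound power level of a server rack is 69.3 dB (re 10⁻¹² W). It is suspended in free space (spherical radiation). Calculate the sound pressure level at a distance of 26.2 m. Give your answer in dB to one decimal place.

29.9 dB

Free-field spherical radiation: L_p = L_w − 10·log₁₀(4π·r²), r = 26.2 m.
4π·r² = 8626 m², 10·log₁₀ of that is 39.358 dB.
L_p = 69.3 − 39.358 = 29.94 dB.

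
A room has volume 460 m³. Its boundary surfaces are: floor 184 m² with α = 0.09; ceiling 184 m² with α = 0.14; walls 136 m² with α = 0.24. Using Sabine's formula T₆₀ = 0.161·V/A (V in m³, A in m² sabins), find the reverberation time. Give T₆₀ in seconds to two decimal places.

Total absorption A = 184·0.09 + 184·0.14 + 136·0.24 = 74.96 m² sabins.
T₆₀ = 0.161 × 460 / 74.96 = 0.988 s.

0.99 s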